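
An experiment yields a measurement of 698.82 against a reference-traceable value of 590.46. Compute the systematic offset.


Systematic error = measured - true
= 698.82 - 590.46
= 108.3600

108.3600


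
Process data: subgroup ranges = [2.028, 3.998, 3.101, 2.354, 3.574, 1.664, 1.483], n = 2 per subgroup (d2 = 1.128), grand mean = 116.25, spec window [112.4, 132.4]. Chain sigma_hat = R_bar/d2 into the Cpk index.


R_bar = (2.028 + 3.998 + 3.101 + 2.354 + 3.574 + 1.664 + 1.483) / 7 = 2.6002857
sigma = R_bar / d2 = 2.6002857 / 1.128 = 2.3052178
Cp = (USL - LSL)/(6*sigma) = (132.4 - 112.4)/(6*2.3052178) = 1.4460
Cpu = (132.4 - 116.25)/(3*2.3052178) = 2.3353
Cpl = (116.25 - 112.4)/(3*2.3052178) = 0.5567
Cpk = min(Cpu, Cpl) = 0.5567

0.5567


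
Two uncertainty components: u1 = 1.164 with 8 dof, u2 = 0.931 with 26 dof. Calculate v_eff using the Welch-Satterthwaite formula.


uc = sqrt(u1^2 + u2^2) = sqrt(1.164^2 + 0.931^2) = 1.4905224
v_eff = uc^4 / (u1^4/v1 + u2^4/v2)
= 1.4905224^4 / (1.164^4/8 + 0.931^4/26)
= 4.9357599 / 0.25836307
v_eff = 19.1040

19.1040


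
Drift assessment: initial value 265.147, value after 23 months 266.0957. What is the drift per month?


rate = (v2 - v1) / months
= (266.0957 - 265.147) / 23
= 0.9487 / 23
= 0.0412

0.0412


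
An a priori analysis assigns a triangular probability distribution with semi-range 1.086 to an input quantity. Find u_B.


u_B = half_width / sqrt(6)
u_B = 1.086 / 2.4494897
u_B = 0.4434

0.4434


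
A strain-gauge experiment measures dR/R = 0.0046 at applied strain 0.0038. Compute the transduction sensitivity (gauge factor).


GF = (dR/R) / epsilon
= 0.0046 / 0.0038
= 1.2105

1.2105


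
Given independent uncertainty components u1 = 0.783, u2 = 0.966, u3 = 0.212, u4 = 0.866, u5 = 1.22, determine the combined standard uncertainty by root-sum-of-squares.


uc = sqrt(0.783^2 + 0.966^2 + 0.212^2 + 0.866^2 + 1.22^2)
uc = sqrt(3.829545)
uc = 1.9569

1.9569


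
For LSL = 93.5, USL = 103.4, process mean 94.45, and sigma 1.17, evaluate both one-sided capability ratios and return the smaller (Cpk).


Cpu = (USL - mean) / (3*sigma) = (103.4 - 94.45) / (3*1.17) = 2.5499
Cpl = (mean - LSL) / (3*sigma) = (94.45 - 93.5) / (3*1.17) = 0.2707
Cpk = min(Cpu, Cpl) = 0.2707

0.2707


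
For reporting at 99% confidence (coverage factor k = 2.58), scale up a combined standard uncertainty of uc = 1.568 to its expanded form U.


U = k * uc
U = 2.58 * 1.568
U = 4.0454

4.0454


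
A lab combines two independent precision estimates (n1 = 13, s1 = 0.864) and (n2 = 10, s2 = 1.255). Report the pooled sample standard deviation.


s_p = sqrt(((n1-1)*s1^2 + (n2-1)*s2^2) / (n1+n2-2))
numerator = (13-1)*0.864^2 + (10-1)*1.255^2 = 8.957952 + 14.175225 = 23.133177
denominator = 13 + 10 - 2 = 21
s_p^2 = 23.133177 / 21 = 1.1015799
s_p = sqrt(1.1015799) = 1.0496

1.0496


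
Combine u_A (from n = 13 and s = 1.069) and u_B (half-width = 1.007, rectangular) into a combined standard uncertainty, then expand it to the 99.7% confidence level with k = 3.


u_A = s / sqrt(n) = 1.069 / sqrt(13) = 0.29648725
u_B = half_width / sqrt(3) = 1.007 / sqrt(3) = 0.58139172
uc = sqrt(u_A^2 + u_B^2) = sqrt(0.29648725^2 + 0.58139172^2) = 0.65262625
U = k * uc = 3 * 0.65262625
U = 1.9579

1.9579


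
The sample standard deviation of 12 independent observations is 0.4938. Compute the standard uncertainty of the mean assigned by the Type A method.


u_A = s / sqrt(n)
u_A = 0.4938 / sqrt(12)
u_A = 0.4938 / 3.4641016
u_A = 0.1425

0.1425


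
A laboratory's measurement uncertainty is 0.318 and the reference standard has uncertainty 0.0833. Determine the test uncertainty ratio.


TUR = u_lab / u_ref
= 0.318 / 0.0833
= 3.8175

3.8175


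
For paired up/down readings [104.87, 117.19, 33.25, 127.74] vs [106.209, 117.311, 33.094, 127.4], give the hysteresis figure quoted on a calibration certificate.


|104.87 - 106.209| = 1.3390
|117.19 - 117.311| = 0.1210
|33.25 - 33.094| = 0.1560
|127.74 - 127.4| = 0.3400
hysteresis = max(diffs) = 1.3390

1.3390


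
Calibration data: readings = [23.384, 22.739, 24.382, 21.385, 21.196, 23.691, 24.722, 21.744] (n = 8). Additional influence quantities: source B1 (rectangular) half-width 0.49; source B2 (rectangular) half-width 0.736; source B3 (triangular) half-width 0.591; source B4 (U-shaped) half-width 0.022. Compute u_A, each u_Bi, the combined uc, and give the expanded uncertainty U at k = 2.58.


mean = (23.384 + 22.739 + 24.382 + 21.385 + 21.196 + 23.691 + 24.722 + 21.744) / 8 = 22.905375
s = sqrt(sum((x - mean)^2)/(n-1)) = 1.3594543
u_A = s / sqrt(n) = 1.3594543 / sqrt(8) = 0.48063968
u_B1 = 0.49 / sqrt(3) = 0.28290163
u_B2 = 0.736 / sqrt(3) = 0.4249298
u_B3 = 0.591 / sqrt(6) = 0.24127474
u_B4 = 0.022 / sqrt(2) = 0.015556349
uc = sqrt(0.48063968^2 + 0.28290163^2 + 0.4249298^2 + 0.24127474^2 + 0.015556349^2) = 0.74166614
U = k * uc = 2.58 * 0.74166614
U = 1.9135

1.9135


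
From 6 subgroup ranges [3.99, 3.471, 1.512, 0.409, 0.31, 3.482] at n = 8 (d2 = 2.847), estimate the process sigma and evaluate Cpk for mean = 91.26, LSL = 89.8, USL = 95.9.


R_bar = (3.99 + 3.471 + 1.512 + 0.409 + 0.31 + 3.482) / 6 = 2.1956667
sigma = R_bar / d2 = 2.1956667 / 2.847 = 0.77122118
Cp = (USL - LSL)/(6*sigma) = (95.9 - 89.8)/(6*0.77122118) = 1.3183
Cpu = (95.9 - 91.26)/(3*0.77122118) = 2.0055
Cpl = (91.26 - 89.8)/(3*0.77122118) = 0.6310
Cpk = min(Cpu, Cpl) = 0.6310

0.6310


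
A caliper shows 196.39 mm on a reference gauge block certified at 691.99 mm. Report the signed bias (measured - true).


Systematic error = measured - true
= 196.39 - 691.99
= -495.6000

-495.6000


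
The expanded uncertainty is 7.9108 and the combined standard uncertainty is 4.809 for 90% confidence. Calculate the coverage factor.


k = U / uc
k = 7.9108 / 4.809
k = 1.645

1.645


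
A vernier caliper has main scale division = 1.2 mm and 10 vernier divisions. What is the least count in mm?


LC = MSD / n_div
= 1.2 / 10
= 0.1200

0.1200


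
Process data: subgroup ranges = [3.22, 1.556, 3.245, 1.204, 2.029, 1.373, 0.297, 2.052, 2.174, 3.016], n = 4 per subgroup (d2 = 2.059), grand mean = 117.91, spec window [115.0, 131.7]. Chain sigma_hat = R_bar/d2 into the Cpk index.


R_bar = (3.22 + 1.556 + 3.245 + 1.204 + 2.029 + 1.373 + 0.297 + 2.052 + 2.174 + 3.016) / 10 = 2.0166
sigma = R_bar / d2 = 2.0166 / 2.059 = 0.97940748
Cp = (USL - LSL)/(6*sigma) = (131.7 - 115.0)/(6*0.97940748) = 2.8419
Cpu = (131.7 - 117.91)/(3*0.97940748) = 4.6933
Cpl = (117.91 - 115.0)/(3*0.97940748) = 0.9904
Cpk = min(Cpu, Cpl) = 0.9904

0.9904


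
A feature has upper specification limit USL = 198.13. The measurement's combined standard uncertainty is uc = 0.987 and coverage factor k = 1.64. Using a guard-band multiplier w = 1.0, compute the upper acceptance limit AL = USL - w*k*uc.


U = k * uc = 1.64 * 0.987 = 1.61868
guard band g = w * U = 1.0 * 1.61868 = 1.61868
AL = USL - g = 198.13 - 1.61868
AL = 196.5113

196.5113


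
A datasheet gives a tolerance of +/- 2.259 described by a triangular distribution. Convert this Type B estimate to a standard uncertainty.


u_B = half_width / sqrt(6)
u_B = 2.259 / 2.4494897
u_B = 0.9222

0.9222


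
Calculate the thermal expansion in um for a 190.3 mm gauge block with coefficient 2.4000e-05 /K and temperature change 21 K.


dL = L * alpha * dT
= 190.3 * 2.4000e-05 * 21
= 0.0959112 mm
dL_um = 0.0959112 * 1000 = 95.9112 um

95.9112


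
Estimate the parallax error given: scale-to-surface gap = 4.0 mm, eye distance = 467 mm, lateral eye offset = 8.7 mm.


error = h * offset / d
= 4.0 * 8.7 / 467
= 0.0745

0.0745


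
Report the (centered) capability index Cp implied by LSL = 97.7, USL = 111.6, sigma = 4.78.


Cp = (USL - LSL) / (6 * sigma)
= (111.6 - 97.7) / (6 * 4.78)
= 13.9000 / 28.6800
= 0.4847

0.4847


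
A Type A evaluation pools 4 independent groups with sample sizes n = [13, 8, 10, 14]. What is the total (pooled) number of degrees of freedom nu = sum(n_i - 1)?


nu = sum_i (n_i - 1)
nu = ((13 - 1) + (8 - 1) + (10 - 1) + (14 - 1))
nu = 12 + 7 + 9 + 13
nu = 41

41


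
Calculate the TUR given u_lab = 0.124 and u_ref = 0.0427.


TUR = u_lab / u_ref
= 0.124 / 0.0427
= 2.9040

2.9040


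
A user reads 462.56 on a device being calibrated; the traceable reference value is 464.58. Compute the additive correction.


Correction = standard - reading
= 464.58 - 462.56
= 2.0200

2.0200


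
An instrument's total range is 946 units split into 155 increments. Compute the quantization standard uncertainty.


resolution = range / divisions
resolution = 946 / 155 = 6.1032258
u_res = resolution / (2*sqrt(3))
u_res = 6.1032258 / 3.4641016
u_res = 1.7618

1.7618


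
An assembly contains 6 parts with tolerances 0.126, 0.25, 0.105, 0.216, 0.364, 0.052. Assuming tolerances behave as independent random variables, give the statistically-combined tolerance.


RSS = sqrt(0.126^2 + 0.25^2 + 0.105^2 + 0.216^2 + 0.364^2 + 0.052^2)
= sqrt(0.271257)
= 0.5208

0.5208


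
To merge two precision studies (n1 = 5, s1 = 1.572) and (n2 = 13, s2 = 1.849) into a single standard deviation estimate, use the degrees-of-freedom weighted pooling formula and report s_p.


s_p = sqrt(((n1-1)*s1^2 + (n2-1)*s2^2) / (n1+n2-2))
numerator = (5-1)*1.572^2 + (13-1)*1.849^2 = 9.884736 + 41.025612 = 50.910348
denominator = 5 + 13 - 2 = 16
s_p^2 = 50.910348 / 16 = 3.1818967
s_p = sqrt(3.1818967) = 1.7838

1.7838


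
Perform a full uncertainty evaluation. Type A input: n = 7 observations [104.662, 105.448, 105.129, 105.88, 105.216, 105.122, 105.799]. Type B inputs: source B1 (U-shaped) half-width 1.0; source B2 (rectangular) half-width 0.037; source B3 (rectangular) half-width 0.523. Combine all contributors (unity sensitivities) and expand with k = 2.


mean = (104.662 + 105.448 + 105.129 + 105.88 + 105.216 + 105.122 + 105.799) / 7 = 105.3222857
s = sqrt(sum((x - mean)^2)/(n-1)) = 0.4240388
u_A = s / sqrt(n) = 0.4240388 / sqrt(7) = 0.1602716
u_B1 = 1.0 / sqrt(2) = 0.70710678
u_B2 = 0.037 / sqrt(3) = 0.02136196
u_B3 = 0.523 / sqrt(3) = 0.30195419
uc = sqrt(0.1602716^2 + 0.70710678^2 + 0.02136196^2 + 0.30195419^2) = 0.78569692
U = k * uc = 2 * 0.78569692
U = 1.5714

1.5714


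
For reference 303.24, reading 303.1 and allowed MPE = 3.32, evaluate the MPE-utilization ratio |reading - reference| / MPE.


e = indication - reference = 303.1 - 303.24 = -0.1400
|e| = 0.1400
ratio = |e| / MPE = 0.1400 / 3.32
ratio = 0.0422

0.0422


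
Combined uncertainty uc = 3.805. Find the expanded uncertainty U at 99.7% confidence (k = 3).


U = k * uc
U = 3 * 3.805
U = 11.4150

11.4150


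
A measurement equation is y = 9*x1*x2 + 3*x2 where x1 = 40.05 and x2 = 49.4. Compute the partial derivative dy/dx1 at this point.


y = 9*x1*x2 + 3*x2
dy/dx1 = 9*x2
Evaluate at x2 = 49.4: c1 = 9 * 49.4
c1 = 444.6000

444.6000


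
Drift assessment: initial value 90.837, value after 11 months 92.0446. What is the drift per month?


rate = (v2 - v1) / months
= (92.0446 - 90.837) / 11
= 1.2076 / 11
= 0.1098

0.1098


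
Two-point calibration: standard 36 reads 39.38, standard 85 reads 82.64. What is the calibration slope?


slope = (y2 - y1) / (x2 - x1)
= (82.64 - 39.38) / (85 - 36)
= 43.2600 / 49
= 0.8829

0.8829


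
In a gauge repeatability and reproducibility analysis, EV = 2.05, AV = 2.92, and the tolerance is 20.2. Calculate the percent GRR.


GRR = sqrt(EV^2 + AV^2) = sqrt(2.05^2 + 2.92^2) = 3.5677584
%GRR = GRR / tol * 100 = 3.5677584 / 20.2 * 100
%GRR = 17.6622

17.6622


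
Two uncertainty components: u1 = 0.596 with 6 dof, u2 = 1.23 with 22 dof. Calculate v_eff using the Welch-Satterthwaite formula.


uc = sqrt(u1^2 + u2^2) = sqrt(0.596^2 + 1.23^2) = 1.3667904
v_eff = uc^4 / (u1^4/v1 + u2^4/v2)
= 1.3667904^4 / (0.596^4/6 + 1.23^4/22)
= 3.4898574 / 0.12506912
v_eff = 27.9034

27.9034


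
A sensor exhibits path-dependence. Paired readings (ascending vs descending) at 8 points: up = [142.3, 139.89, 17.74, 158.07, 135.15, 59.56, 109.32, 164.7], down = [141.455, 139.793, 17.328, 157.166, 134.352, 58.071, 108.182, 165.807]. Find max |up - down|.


|142.3 - 141.455| = 0.8450
|139.89 - 139.793| = 0.0970
|17.74 - 17.328| = 0.4120
|158.07 - 157.166| = 0.9040
|135.15 - 134.352| = 0.7980
|59.56 - 58.071| = 1.4890
|109.32 - 108.182| = 1.1380
|164.7 - 165.807| = 1.1070
hysteresis = max(diffs) = 1.4890

1.4890


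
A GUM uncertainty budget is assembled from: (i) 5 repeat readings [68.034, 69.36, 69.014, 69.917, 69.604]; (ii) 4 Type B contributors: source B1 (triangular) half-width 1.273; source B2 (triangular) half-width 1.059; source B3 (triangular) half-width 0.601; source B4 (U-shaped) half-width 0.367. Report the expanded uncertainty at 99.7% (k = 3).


mean = (68.034 + 69.36 + 69.014 + 69.917 + 69.604) / 5 = 69.1858
s = sqrt(sum((x - mean)^2)/(n-1)) = 0.72388687
u_A = s / sqrt(n) = 0.72388687 / sqrt(5) = 0.32373205
u_B1 = 1.273 / sqrt(6) = 0.51970007
u_B2 = 1.059 / sqrt(6) = 0.43233494
u_B3 = 0.601 / sqrt(6) = 0.24535722
u_B4 = 0.367 / sqrt(2) = 0.25950819
uc = sqrt(0.32373205^2 + 0.51970007^2 + 0.43233494^2 + 0.24535722^2 + 0.25950819^2) = 0.8302703
U = k * uc = 3 * 0.8302703
U = 2.4908

2.4908


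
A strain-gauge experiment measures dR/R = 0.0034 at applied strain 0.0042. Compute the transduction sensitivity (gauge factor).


GF = (dR/R) / epsilon
= 0.0034 / 0.0042
= 0.8095

0.8095


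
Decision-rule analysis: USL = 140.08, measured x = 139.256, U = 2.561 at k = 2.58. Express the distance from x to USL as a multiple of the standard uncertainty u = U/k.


u = U / k = 2.561 / 2.58 = 0.99263566
margin = |USL - x| = |140.08 - 139.256| = 0.824
z = margin / u = 0.824 / 0.99263566
z = 0.8301

0.8301


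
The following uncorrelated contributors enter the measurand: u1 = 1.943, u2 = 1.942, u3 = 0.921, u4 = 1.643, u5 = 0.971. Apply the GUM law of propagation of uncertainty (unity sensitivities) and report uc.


uc = sqrt(1.943^2 + 1.942^2 + 0.921^2 + 1.643^2 + 0.971^2)
uc = sqrt(12.037144)
uc = 3.4695

3.4695


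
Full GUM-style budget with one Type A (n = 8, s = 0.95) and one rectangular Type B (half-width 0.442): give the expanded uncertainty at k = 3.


u_A = s / sqrt(n) = 0.95 / sqrt(8) = 0.33587572
u_B = half_width / sqrt(3) = 0.442 / sqrt(3) = 0.25518882
uc = sqrt(u_A^2 + u_B^2) = sqrt(0.33587572^2 + 0.25518882^2) = 0.42182204
U = k * uc = 3 * 0.42182204
U = 1.2655

1.2655


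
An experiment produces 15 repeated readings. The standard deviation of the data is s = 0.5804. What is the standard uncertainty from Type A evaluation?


u_A = s / sqrt(n)
u_A = 0.5804 / sqrt(15)
u_A = 0.5804 / 3.8729833
u_A = 0.1499

0.1499


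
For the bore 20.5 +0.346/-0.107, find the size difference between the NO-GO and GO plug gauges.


GO = nominal - lower_tol (smallest hole = maximum material condition)
GO = 20.5 - 0.107 = 20.393
NO-GO = nominal + upper_tol (largest hole = least material condition)
NO-GO = 20.5 + 0.346 = 20.846
spread = NO-GO - GO = 20.846 - 20.393 = 0.4530

0.4530


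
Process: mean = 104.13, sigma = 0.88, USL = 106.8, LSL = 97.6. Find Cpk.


Cpu = (USL - mean) / (3*sigma) = (106.8 - 104.13) / (3*0.88) = 1.0114
Cpl = (mean - LSL) / (3*sigma) = (104.13 - 97.6) / (3*0.88) = 2.4735
Cpk = min(Cpu, Cpl) = 1.0114

1.0114


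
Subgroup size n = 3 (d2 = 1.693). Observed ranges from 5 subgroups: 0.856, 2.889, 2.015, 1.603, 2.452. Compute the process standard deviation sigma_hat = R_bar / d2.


R_bar = (0.856 + 2.889 + 2.015 + 1.603 + 2.452) / 5
R_bar = 9.815 / 5 = 1.963
sigma_hat = R_bar / d2 = 1.963 / 1.693 = 1.1595

1.1595


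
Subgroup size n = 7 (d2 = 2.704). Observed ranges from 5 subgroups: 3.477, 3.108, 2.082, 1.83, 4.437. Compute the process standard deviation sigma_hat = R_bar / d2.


R_bar = (3.477 + 3.108 + 2.082 + 1.83 + 4.437) / 5
R_bar = 14.934 / 5 = 2.9868
sigma_hat = R_bar / d2 = 2.9868 / 2.704 = 1.1046

1.1046


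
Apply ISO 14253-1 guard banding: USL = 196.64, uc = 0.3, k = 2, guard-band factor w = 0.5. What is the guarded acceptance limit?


U = k * uc = 2 * 0.3 = 0.6
guard band g = w * U = 0.5 * 0.6 = 0.3
AL = USL - g = 196.64 - 0.3
AL = 196.3400

196.3400


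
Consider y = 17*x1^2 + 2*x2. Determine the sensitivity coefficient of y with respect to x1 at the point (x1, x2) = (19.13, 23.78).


y = 17*x1^2 + 2*x2
dy/dx1 = 2*17*x1
Evaluate at x1 = 19.13: c1 = 34 * 19.13
c1 = 650.4200

650.4200


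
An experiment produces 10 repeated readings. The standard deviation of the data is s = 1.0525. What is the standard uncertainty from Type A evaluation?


u_A = s / sqrt(n)
u_A = 1.0525 / sqrt(10)
u_A = 1.0525 / 3.1622777
u_A = 0.3328

0.3328


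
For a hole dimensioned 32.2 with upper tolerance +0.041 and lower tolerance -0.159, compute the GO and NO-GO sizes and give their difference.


GO = nominal - lower_tol (smallest hole = maximum material condition)
GO = 32.2 - 0.159 = 32.041
NO-GO = nominal + upper_tol (largest hole = least material condition)
NO-GO = 32.2 + 0.041 = 32.241
spread = NO-GO - GO = 32.241 - 32.041 = 0.2000

0.2000


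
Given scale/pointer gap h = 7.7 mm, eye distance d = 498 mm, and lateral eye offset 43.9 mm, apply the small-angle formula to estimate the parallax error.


error = h * offset / d
= 7.7 * 43.9 / 498
= 0.6788

0.6788


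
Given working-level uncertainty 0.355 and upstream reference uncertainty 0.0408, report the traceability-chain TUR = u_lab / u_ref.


TUR = u_lab / u_ref
= 0.355 / 0.0408
= 8.7010

8.7010


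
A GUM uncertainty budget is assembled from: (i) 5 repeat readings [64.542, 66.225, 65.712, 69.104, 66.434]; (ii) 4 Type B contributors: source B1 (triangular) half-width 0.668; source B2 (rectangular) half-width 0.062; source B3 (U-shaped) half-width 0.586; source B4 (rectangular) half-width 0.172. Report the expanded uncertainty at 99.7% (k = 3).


mean = (64.542 + 66.225 + 65.712 + 69.104 + 66.434) / 5 = 66.4034
s = sqrt(sum((x - mean)^2)/(n-1)) = 1.6784552
u_A = s / sqrt(n) = 1.6784552 / sqrt(5) = 0.75062798
u_B1 = 0.668 / sqrt(6) = 0.27270986
u_B2 = 0.062 / sqrt(3) = 0.035795717
u_B3 = 0.586 / sqrt(2) = 0.41436457
u_B4 = 0.172 / sqrt(3) = 0.099304246
uc = sqrt(0.75062798^2 + 0.27270986^2 + 0.035795717^2 + 0.41436457^2 + 0.099304246^2) = 0.90589938
U = k * uc = 3 * 0.90589938
U = 2.7177

2.7177


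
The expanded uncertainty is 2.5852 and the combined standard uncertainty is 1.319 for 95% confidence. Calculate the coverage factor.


k = U / uc
k = 2.5852 / 1.319
k = 1.96

1.96


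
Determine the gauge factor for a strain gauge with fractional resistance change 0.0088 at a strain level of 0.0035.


GF = (dR/R) / epsilon
= 0.0088 / 0.0035
= 2.5143

2.5143


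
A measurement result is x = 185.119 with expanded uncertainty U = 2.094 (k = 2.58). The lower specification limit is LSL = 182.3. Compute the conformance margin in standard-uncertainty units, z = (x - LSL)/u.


u = U / k = 2.094 / 2.58 = 0.81162791
margin = |LSL - x| = |182.3 - 185.119| = 2.819
z = margin / u = 2.819 / 0.81162791
z = 3.4733

3.4733


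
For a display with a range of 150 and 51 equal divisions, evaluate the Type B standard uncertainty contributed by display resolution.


resolution = range / divisions
resolution = 150 / 51 = 2.9411765
u_res = resolution / (2*sqrt(3))
u_res = 2.9411765 / 3.4641016
u_res = 0.8490

0.8490


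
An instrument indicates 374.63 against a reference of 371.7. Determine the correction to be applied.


Correction = standard - reading
= 371.7 - 374.63
= -2.9300

-2.9300


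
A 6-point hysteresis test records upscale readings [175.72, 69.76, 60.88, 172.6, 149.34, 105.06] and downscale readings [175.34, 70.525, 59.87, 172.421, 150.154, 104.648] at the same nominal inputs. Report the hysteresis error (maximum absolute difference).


|175.72 - 175.34| = 0.3800
|69.76 - 70.525| = 0.7650
|60.88 - 59.87| = 1.0100
|172.6 - 172.421| = 0.1790
|149.34 - 150.154| = 0.8140
|105.06 - 104.648| = 0.4120
hysteresis = max(diffs) = 1.0100

1.0100


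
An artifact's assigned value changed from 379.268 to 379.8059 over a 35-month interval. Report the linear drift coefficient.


rate = (v2 - v1) / months
= (379.8059 - 379.268) / 35
= 0.5379 / 35
= 0.0154

0.0154


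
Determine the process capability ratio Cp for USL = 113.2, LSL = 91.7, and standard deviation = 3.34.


Cp = (USL - LSL) / (6 * sigma)
= (113.2 - 91.7) / (6 * 3.34)
= 21.5000 / 20.0400
= 1.0729

1.0729


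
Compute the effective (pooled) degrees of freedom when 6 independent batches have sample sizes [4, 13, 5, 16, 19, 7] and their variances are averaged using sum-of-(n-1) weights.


nu = sum_i (n_i - 1)
nu = ((4 - 1) + (13 - 1) + (5 - 1) + (16 - 1) + (19 - 1) + (7 - 1))
nu = 3 + 12 + 4 + 15 + 18 + 6
nu = 58

58


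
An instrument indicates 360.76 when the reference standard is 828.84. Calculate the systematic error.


Systematic error = measured - true
= 360.76 - 828.84
= -468.0800

-468.0800


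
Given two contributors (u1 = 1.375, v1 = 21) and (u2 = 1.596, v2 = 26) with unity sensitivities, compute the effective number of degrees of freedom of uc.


uc = sqrt(u1^2 + u2^2) = sqrt(1.375^2 + 1.596^2) = 2.1066184
v_eff = uc^4 / (u1^4/v1 + u2^4/v2)
= 2.1066184^4 / (1.375^4/21 + 1.596^4/26)
= 19.694433 / 0.41976288
v_eff = 46.9180

46.9180


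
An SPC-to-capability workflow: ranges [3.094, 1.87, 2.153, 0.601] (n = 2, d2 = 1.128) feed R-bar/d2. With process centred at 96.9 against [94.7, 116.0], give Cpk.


R_bar = (3.094 + 1.87 + 2.153 + 0.601) / 4 = 1.9295
sigma = R_bar / d2 = 1.9295 / 1.128 = 1.7105496
Cp = (USL - LSL)/(6*sigma) = (116.0 - 94.7)/(6*1.7105496) = 2.0754
Cpu = (116.0 - 96.9)/(3*1.7105496) = 3.7220
Cpl = (96.9 - 94.7)/(3*1.7105496) = 0.4287
Cpk = min(Cpu, Cpl) = 0.4287

0.4287


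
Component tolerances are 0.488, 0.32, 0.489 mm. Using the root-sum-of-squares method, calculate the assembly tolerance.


RSS = sqrt(0.488^2 + 0.32^2 + 0.489^2)
= sqrt(0.579665)
= 0.7614

0.7614


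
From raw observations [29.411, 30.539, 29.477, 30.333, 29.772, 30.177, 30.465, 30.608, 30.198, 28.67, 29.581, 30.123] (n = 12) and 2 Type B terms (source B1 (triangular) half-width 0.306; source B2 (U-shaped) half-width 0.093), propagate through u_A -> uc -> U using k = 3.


mean = (29.411 + 30.539 + 29.477 + 30.333 + 29.772 + 30.177 + 30.465 + 30.608 + 30.198 + 28.67 + 29.581 + 30.123) / 12 = 29.94616667
s = sqrt(sum((x - mean)^2)/(n-1)) = 0.57643731
u_A = s / sqrt(n) = 0.57643731 / sqrt(12) = 0.16640312
u_B1 = 0.306 / sqrt(6) = 0.12492398
u_B2 = 0.093 / sqrt(2) = 0.065760931
uc = sqrt(0.16640312^2 + 0.12492398^2 + 0.065760931^2) = 0.21822122
U = k * uc = 3 * 0.21822122
U = 0.6547

0.6547


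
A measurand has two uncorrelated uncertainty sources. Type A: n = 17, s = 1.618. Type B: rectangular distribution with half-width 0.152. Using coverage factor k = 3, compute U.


u_A = s / sqrt(n) = 1.618 / sqrt(17) = 0.39242264
u_B = half_width / sqrt(3) = 0.152 / sqrt(3) = 0.087757241
uc = sqrt(u_A^2 + u_B^2) = sqrt(0.39242264^2 + 0.087757241^2) = 0.40211548
U = k * uc = 3 * 0.40211548
U = 1.2063

1.2063


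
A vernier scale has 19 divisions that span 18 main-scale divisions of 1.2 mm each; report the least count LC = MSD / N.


LC = MSD / n_div
= 1.2 / 19
= 0.0632

0.0632


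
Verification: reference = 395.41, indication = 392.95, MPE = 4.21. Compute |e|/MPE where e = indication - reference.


e = indication - reference = 392.95 - 395.41 = -2.4600
|e| = 2.4600
ratio = |e| / MPE = 2.4600 / 4.21
ratio = 0.5843

0.5843


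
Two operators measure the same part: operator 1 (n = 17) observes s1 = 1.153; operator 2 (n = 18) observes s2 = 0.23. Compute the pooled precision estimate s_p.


s_p = sqrt(((n1-1)*s1^2 + (n2-1)*s2^2) / (n1+n2-2))
numerator = (17-1)*1.153^2 + (18-1)*0.23^2 = 21.270544 + 0.8993 = 22.169844
denominator = 17 + 18 - 2 = 33
s_p^2 = 22.169844 / 33 = 0.67181345
s_p = sqrt(0.67181345) = 0.8196

0.8196


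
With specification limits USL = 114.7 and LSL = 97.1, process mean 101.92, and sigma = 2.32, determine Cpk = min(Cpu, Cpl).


Cpu = (USL - mean) / (3*sigma) = (114.7 - 101.92) / (3*2.32) = 1.8362
Cpl = (mean - LSL) / (3*sigma) = (101.92 - 97.1) / (3*2.32) = 0.6925
Cpk = min(Cpu, Cpl) = 0.6925

0.6925


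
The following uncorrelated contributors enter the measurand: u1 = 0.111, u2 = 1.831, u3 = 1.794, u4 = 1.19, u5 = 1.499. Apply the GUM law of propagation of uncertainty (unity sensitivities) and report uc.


uc = sqrt(0.111^2 + 1.831^2 + 1.794^2 + 1.19^2 + 1.499^2)
uc = sqrt(10.246419)
uc = 3.2010

3.2010


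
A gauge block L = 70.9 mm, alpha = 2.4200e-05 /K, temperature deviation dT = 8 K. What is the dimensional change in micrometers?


dL = L * alpha * dT
= 70.9 * 2.4200e-05 * 8
= 0.0137262 mm
dL_um = 0.0137262 * 1000 = 13.7262 um

13.7262


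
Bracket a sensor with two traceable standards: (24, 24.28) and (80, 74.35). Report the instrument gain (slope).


slope = (y2 - y1) / (x2 - x1)
= (74.35 - 24.28) / (80 - 24)
= 50.0700 / 56
= 0.8941

0.8941


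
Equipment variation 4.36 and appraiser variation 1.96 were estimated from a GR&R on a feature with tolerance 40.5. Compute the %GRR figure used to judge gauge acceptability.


GRR = sqrt(EV^2 + AV^2) = sqrt(4.36^2 + 1.96^2) = 4.7802929
%GRR = GRR / tol * 100 = 4.7802929 / 40.5 * 100
%GRR = 11.8032

11.8032


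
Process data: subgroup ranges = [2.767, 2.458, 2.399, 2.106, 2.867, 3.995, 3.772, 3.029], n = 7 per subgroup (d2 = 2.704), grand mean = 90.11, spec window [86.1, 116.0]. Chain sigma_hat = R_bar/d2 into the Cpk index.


R_bar = (2.767 + 2.458 + 2.399 + 2.106 + 2.867 + 3.995 + 3.772 + 3.029) / 8 = 2.924125
sigma = R_bar / d2 = 2.924125 / 2.704 = 1.0814072
Cp = (USL - LSL)/(6*sigma) = (116.0 - 86.1)/(6*1.0814072) = 4.6082
Cpu = (116.0 - 90.11)/(3*1.0814072) = 7.9803
Cpl = (90.11 - 86.1)/(3*1.0814072) = 1.2360
Cpk = min(Cpu, Cpl) = 1.2360

1.2360


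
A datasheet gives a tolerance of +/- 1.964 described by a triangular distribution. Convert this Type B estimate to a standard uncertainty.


u_B = half_width / sqrt(6)
u_B = 1.964 / 2.4494897
u_B = 0.8018

0.8018


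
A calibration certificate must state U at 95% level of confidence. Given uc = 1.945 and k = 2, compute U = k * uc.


U = k * uc
U = 2 * 1.945
U = 3.8900

3.8900


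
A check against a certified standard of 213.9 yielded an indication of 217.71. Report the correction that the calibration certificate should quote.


Correction = standard - reading
= 213.9 - 217.71
= -3.8100

-3.8100


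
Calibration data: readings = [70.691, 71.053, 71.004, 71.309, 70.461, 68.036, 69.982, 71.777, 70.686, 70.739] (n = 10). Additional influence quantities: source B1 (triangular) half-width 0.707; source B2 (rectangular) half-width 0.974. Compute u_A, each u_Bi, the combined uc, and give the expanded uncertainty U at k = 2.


mean = (70.691 + 71.053 + 71.004 + 71.309 + 70.461 + 68.036 + 69.982 + 71.777 + 70.686 + 70.739) / 10 = 70.5738
s = sqrt(sum((x - mean)^2)/(n-1)) = 1.0143367
u_A = s / sqrt(n) = 1.0143367 / sqrt(10) = 0.32076143
u_B1 = 0.707 / sqrt(6) = 0.28863154
u_B2 = 0.974 / sqrt(3) = 0.56233916
uc = sqrt(0.32076143^2 + 0.28863154^2 + 0.56233916^2) = 0.7088169
U = k * uc = 2 * 0.7088169
U = 1.4176

1.4176


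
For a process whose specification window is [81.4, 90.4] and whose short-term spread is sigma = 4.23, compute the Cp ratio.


Cp = (USL - LSL) / (6 * sigma)
= (90.4 - 81.4) / (6 * 4.23)
= 9.0000 / 25.3800
= 0.3546

0.3546


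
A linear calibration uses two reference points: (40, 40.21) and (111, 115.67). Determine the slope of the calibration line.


slope = (y2 - y1) / (x2 - x1)
= (115.67 - 40.21) / (111 - 40)
= 75.4600 / 71
= 1.0628

1.0628


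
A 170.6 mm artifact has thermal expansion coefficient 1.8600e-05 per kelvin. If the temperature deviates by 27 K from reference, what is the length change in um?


dL = L * alpha * dT
= 170.6 * 1.8600e-05 * 27
= 0.0856753 mm
dL_um = 0.0856753 * 1000 = 85.6753 um

85.6753


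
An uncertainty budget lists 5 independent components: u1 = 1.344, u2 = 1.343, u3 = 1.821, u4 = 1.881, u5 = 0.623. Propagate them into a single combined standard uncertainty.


uc = sqrt(1.344^2 + 1.343^2 + 1.821^2 + 1.881^2 + 0.623^2)
uc = sqrt(10.852316)
uc = 3.2943

3.2943


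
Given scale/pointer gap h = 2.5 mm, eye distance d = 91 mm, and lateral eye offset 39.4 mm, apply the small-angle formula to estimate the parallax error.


error = h * offset / d
= 2.5 * 39.4 / 91
= 1.0824

1.0824


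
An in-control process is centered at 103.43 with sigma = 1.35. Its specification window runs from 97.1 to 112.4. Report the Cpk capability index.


Cpu = (USL - mean) / (3*sigma) = (112.4 - 103.43) / (3*1.35) = 2.2148
Cpl = (mean - LSL) / (3*sigma) = (103.43 - 97.1) / (3*1.35) = 1.5630
Cpk = min(Cpu, Cpl) = 1.5630

1.5630


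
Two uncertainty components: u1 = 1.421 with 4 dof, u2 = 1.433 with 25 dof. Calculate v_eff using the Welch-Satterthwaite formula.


uc = sqrt(u1^2 + u2^2) = sqrt(1.421^2 + 1.433^2) = 2.0181006
v_eff = uc^4 / (u1^4/v1 + u2^4/v2)
= 2.0181006^4 / (1.421^4/4 + 1.433^4/25)
= 16.58713 / 1.1880062
v_eff = 13.9622

13.9622


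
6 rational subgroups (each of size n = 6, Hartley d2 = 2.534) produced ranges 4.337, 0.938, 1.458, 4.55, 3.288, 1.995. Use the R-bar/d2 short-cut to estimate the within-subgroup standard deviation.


R_bar = (4.337 + 0.938 + 1.458 + 4.55 + 3.288 + 1.995) / 6
R_bar = 16.566 / 6 = 2.761
sigma_hat = R_bar / d2 = 2.761 / 2.534 = 1.0896

1.0896


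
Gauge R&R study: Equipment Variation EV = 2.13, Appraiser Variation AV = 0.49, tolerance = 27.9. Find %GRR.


GRR = sqrt(EV^2 + AV^2) = sqrt(2.13^2 + 0.49^2) = 2.1856349
%GRR = GRR / tol * 100 = 2.1856349 / 27.9 * 100
%GRR = 7.8338

7.8338


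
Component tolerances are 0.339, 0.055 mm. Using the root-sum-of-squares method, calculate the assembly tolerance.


RSS = sqrt(0.339^2 + 0.055^2)
= sqrt(0.117946)
= 0.3434

0.3434


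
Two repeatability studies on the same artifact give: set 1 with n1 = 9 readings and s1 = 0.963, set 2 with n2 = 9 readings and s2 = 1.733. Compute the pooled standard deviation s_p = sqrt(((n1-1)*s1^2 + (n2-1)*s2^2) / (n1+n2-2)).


s_p = sqrt(((n1-1)*s1^2 + (n2-1)*s2^2) / (n1+n2-2))
numerator = (9-1)*0.963^2 + (9-1)*1.733^2 = 7.418952 + 24.026312 = 31.445264
denominator = 9 + 9 - 2 = 16
s_p^2 = 31.445264 / 16 = 1.965329
s_p = sqrt(1.965329) = 1.4019

1.4019


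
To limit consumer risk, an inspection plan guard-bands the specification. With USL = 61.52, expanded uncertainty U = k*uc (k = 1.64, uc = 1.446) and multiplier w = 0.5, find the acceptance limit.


U = k * uc = 1.64 * 1.446 = 2.37144
guard band g = w * U = 0.5 * 2.37144 = 1.18572
AL = USL - g = 61.52 - 1.18572
AL = 60.3343

60.3343


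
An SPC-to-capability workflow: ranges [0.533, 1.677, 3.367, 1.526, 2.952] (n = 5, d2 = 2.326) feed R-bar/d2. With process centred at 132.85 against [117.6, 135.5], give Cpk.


R_bar = (0.533 + 1.677 + 3.367 + 1.526 + 2.952) / 5 = 2.011
sigma = R_bar / d2 = 2.011 / 2.326 = 0.86457438
Cp = (USL - LSL)/(6*sigma) = (135.5 - 117.6)/(6*0.86457438) = 3.4506
Cpu = (135.5 - 132.85)/(3*0.86457438) = 1.0217
Cpl = (132.85 - 117.6)/(3*0.86457438) = 5.8796
Cpk = min(Cpu, Cpl) = 1.0217

1.0217


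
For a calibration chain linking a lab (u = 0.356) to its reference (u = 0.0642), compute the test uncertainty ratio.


TUR = u_lab / u_ref
= 0.356 / 0.0642
= 5.5452

5.5452


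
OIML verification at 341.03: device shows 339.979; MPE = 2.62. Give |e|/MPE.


e = indication - reference = 339.979 - 341.03 = -1.0510
|e| = 1.0510
ratio = |e| / MPE = 1.0510 / 2.62
ratio = 0.4011

0.4011


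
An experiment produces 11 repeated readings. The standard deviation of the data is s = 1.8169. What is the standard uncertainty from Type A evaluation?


u_A = s / sqrt(n)
u_A = 1.8169 / sqrt(11)
u_A = 1.8169 / 3.3166248
u_A = 0.5478

0.5478


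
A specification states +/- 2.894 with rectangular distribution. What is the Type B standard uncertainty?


u_B = half_width / sqrt(3)
u_B = 2.894 / 1.7320508
u_B = 1.6709

1.6709


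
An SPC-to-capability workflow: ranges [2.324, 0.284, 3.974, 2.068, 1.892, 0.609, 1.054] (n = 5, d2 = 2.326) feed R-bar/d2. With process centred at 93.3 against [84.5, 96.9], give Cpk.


R_bar = (2.324 + 0.284 + 3.974 + 2.068 + 1.892 + 0.609 + 1.054) / 7 = 1.7435714
sigma = R_bar / d2 = 1.7435714 / 2.326 = 0.74960077
Cp = (USL - LSL)/(6*sigma) = (96.9 - 84.5)/(6*0.74960077) = 2.7570
Cpu = (96.9 - 93.3)/(3*0.74960077) = 1.6009
Cpl = (93.3 - 84.5)/(3*0.74960077) = 3.9132
Cpk = min(Cpu, Cpl) = 1.6009

1.6009


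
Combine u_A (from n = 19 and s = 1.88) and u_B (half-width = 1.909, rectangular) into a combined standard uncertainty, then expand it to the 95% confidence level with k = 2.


u_A = s / sqrt(n) = 1.88 / sqrt(19) = 0.43130158
u_B = half_width / sqrt(3) = 1.909 / sqrt(3) = 1.1021617
uc = sqrt(u_A^2 + u_B^2) = sqrt(0.43130158^2 + 1.1021617^2) = 1.1835461
U = k * uc = 2 * 1.1835461
U = 2.3671

2.3671


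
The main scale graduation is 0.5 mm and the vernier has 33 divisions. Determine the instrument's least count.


LC = MSD / n_div
= 0.5 / 33
= 0.0152

0.0152


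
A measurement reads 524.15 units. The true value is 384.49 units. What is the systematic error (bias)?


Systematic error = measured - true
= 524.15 - 384.49
= 139.6600

139.6600


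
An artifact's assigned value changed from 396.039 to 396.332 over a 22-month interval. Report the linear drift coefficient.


rate = (v2 - v1) / months
= (396.332 - 396.039) / 22
= 0.2930 / 22
= 0.0133

0.0133


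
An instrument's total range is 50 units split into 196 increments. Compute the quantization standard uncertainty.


resolution = range / divisions
resolution = 50 / 196 = 0.25510204
u_res = resolution / (2*sqrt(3))
u_res = 0.25510204 / 3.4641016
u_res = 0.0736

0.0736


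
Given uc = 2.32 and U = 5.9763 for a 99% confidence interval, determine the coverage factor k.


k = U / uc
k = 5.9763 / 2.32
k = 2.576

2.576


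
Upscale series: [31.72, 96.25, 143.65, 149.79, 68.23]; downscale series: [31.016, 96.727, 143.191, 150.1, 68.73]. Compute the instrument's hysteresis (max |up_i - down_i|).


|31.72 - 31.016| = 0.7040
|96.25 - 96.727| = 0.4770
|143.65 - 143.191| = 0.4590
|149.79 - 150.1| = 0.3100
|68.23 - 68.73| = 0.5000
hysteresis = max(diffs) = 0.7040

0.7040


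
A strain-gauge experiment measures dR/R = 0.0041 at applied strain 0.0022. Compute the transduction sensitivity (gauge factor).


GF = (dR/R) / epsilon
= 0.0041 / 0.0022
= 1.8636

1.8636


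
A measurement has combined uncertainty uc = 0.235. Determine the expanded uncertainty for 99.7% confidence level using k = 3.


U = k * uc
U = 3 * 0.235
U = 0.7050

0.7050


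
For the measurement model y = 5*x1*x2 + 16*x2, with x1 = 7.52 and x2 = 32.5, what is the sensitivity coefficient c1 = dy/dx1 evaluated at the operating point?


y = 5*x1*x2 + 16*x2
dy/dx1 = 5*x2
Evaluate at x2 = 32.5: c1 = 5 * 32.5
c1 = 162.5000

162.5000


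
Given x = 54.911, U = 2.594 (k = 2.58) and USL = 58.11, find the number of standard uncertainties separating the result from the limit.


u = U / k = 2.594 / 2.58 = 1.0054264
margin = |USL - x| = |58.11 - 54.911| = 3.199
z = margin / u = 3.199 / 1.0054264
z = 3.1817

3.1817


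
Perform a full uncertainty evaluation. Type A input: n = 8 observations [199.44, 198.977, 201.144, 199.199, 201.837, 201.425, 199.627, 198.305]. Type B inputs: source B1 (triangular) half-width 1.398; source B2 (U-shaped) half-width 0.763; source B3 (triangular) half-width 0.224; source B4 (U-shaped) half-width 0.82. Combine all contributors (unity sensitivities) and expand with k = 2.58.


mean = (199.44 + 198.977 + 201.144 + 199.199 + 201.837 + 201.425 + 199.627 + 198.305) / 8 = 199.99425
s = sqrt(sum((x - mean)^2)/(n-1)) = 1.2943586
u_A = s / sqrt(n) = 1.2943586 / sqrt(8) = 0.45762487
u_B1 = 1.398 / sqrt(6) = 0.57073111
u_B2 = 0.763 / sqrt(2) = 0.53952247
u_B3 = 0.224 / sqrt(6) = 0.091447617
u_B4 = 0.82 / sqrt(2) = 0.57982756
uc = sqrt(0.45762487^2 + 0.57073111^2 + 0.53952247^2 + 0.091447617^2 + 0.57982756^2) = 1.0820359
U = k * uc = 2.58 * 1.0820359
U = 2.7917

2.7917


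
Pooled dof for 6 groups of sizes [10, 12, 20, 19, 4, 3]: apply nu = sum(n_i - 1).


nu = sum_i (n_i - 1)
nu = ((10 - 1) + (12 - 1) + (20 - 1) + (19 - 1) + (4 - 1) + (3 - 1))
nu = 9 + 11 + 19 + 18 + 3 + 2
nu = 62

62


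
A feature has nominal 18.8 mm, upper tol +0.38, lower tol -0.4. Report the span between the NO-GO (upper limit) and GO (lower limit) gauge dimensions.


GO = nominal - lower_tol (smallest hole = maximum material condition)
GO = 18.8 - 0.4 = 18.4
NO-GO = nominal + upper_tol (largest hole = least material condition)
NO-GO = 18.8 + 0.38 = 19.18
spread = NO-GO - GO = 19.18 - 18.4 = 0.7800

0.7800


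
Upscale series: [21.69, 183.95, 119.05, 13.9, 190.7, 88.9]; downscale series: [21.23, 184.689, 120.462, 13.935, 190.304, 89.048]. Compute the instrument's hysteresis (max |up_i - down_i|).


|21.69 - 21.23| = 0.4600
|183.95 - 184.689| = 0.7390
|119.05 - 120.462| = 1.4120
|13.9 - 13.935| = 0.0350
|190.7 - 190.304| = 0.3960
|88.9 - 89.048| = 0.1480
hysteresis = max(diffs) = 1.4120

1.4120


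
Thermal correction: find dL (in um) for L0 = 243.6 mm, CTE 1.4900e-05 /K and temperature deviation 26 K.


dL = L * alpha * dT
= 243.6 * 1.4900e-05 * 26
= 0.0943706 mm
dL_um = 0.0943706 * 1000 = 94.3706 um

94.3706


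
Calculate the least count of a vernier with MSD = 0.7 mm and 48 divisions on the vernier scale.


LC = MSD / n_div
= 0.7 / 48
= 0.0146

0.0146


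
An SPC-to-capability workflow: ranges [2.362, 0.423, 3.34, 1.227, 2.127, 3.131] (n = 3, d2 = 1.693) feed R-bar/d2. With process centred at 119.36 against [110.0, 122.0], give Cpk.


R_bar = (2.362 + 0.423 + 3.34 + 1.227 + 2.127 + 3.131) / 6 = 2.1016667
sigma = R_bar / d2 = 2.1016667 / 1.693 = 1.2413861
Cp = (USL - LSL)/(6*sigma) = (122.0 - 110.0)/(6*1.2413861) = 1.6111
Cpu = (122.0 - 119.36)/(3*1.2413861) = 0.7089
Cpl = (119.36 - 110.0)/(3*1.2413861) = 2.5133
Cpk = min(Cpu, Cpl) = 0.7089

0.7089


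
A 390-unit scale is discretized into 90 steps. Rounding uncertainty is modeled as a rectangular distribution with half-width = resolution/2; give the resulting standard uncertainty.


resolution = range / divisions
resolution = 390 / 90 = 4.3333333
u_res = resolution / (2*sqrt(3))
u_res = 4.3333333 / 3.4641016
u_res = 1.2509

1.2509


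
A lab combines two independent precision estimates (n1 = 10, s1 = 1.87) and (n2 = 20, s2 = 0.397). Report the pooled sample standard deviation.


s_p = sqrt(((n1-1)*s1^2 + (n2-1)*s2^2) / (n1+n2-2))
numerator = (10-1)*1.87^2 + (20-1)*0.397^2 = 31.4721 + 2.994571 = 34.466671
denominator = 10 + 20 - 2 = 28
s_p^2 = 34.466671 / 28 = 1.2309525
s_p = sqrt(1.2309525) = 1.1095

1.1095


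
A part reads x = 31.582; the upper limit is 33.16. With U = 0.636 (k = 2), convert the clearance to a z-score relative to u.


u = U / k = 0.636 / 2 = 0.318
margin = |USL - x| = |33.16 - 31.582| = 1.578
z = margin / u = 1.578 / 0.318
z = 4.9623

4.9623


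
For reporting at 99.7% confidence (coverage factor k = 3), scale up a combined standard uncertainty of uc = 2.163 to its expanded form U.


U = k * uc
U = 3 * 2.163
U = 6.4890

6.4890


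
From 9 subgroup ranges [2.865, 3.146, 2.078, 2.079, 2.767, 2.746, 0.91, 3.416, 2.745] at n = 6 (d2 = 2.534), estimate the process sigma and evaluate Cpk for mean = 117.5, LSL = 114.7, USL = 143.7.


R_bar = (2.865 + 3.146 + 2.078 + 2.079 + 2.767 + 2.746 + 0.91 + 3.416 + 2.745) / 9 = 2.528
sigma = R_bar / d2 = 2.528 / 2.534 = 0.9976322
Cp = (USL - LSL)/(6*sigma) = (143.7 - 114.7)/(6*0.9976322) = 4.8448
Cpu = (143.7 - 117.5)/(3*0.9976322) = 8.7541
Cpl = (117.5 - 114.7)/(3*0.9976322) = 0.9355
Cpk = min(Cpu, Cpl) = 0.9355

0.9355
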